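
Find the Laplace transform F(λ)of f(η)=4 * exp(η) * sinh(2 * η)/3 8/(3 * ((λ - 1)^2 - 4))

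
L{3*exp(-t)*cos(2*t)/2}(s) 3*(s + 1)/(2*((s + 1)^2 + 4))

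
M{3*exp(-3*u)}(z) 3^(1 - z)*gamma(z)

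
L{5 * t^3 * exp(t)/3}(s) 10/(s - 1)^4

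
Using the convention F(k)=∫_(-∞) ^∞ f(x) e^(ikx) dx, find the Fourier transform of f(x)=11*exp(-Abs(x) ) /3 22/(3*(k^2 + 1) ) 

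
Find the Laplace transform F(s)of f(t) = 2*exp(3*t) 2/(s - 3)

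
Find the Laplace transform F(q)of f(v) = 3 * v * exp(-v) 3/(q + 1)^2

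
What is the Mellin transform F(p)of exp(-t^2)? gamma(p/2)/2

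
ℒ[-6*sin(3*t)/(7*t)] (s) -6*atan(3/s)/7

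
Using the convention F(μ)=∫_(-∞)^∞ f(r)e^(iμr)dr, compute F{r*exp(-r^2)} I*sqrt(pi)*μ*exp(-μ^2/4)/2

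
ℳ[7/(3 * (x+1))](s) 7 * pi * csc(pi * s)/3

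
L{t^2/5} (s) 2/ (5 * s^3)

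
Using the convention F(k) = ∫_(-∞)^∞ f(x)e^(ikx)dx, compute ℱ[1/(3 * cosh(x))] pi/(3 * cosh(pi * k/2))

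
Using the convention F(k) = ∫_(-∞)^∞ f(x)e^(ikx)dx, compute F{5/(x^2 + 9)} 5 * pi * exp(-3 * Abs(k))/3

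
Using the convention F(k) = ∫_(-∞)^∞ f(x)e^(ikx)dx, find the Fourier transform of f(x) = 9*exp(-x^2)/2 9*sqrt(pi)*exp(-k^2/4)/2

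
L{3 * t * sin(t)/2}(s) 3 * s/(s^2+1)^2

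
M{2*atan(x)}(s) -pi*sec(pi*s/2)/s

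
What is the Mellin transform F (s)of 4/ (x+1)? 4*pi*csc (pi*s)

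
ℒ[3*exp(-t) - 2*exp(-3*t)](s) 3/(s + 1) - 2/(s + 3)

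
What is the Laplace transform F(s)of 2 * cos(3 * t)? 2 * s/(s^2 + 9)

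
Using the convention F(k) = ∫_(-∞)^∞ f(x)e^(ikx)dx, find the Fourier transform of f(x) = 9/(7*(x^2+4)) 9*pi*exp(-2*Abs(k))/14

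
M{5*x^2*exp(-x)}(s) 5*gamma(s + 2)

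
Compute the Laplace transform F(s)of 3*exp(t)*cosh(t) 3*(s - 1)/(s*(s - 2))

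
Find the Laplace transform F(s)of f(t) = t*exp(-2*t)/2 1/(2*(s + 2)^2)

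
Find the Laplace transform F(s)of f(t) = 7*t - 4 7/s^2 - 4/s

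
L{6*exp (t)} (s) 6/ (s - 1)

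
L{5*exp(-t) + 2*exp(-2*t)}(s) 2/(s + 2) + 5/(s + 1)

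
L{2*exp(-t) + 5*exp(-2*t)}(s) 5/(s + 2) + 2/(s + 1)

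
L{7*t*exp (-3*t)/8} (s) 7/ (8*(s + 3)^2)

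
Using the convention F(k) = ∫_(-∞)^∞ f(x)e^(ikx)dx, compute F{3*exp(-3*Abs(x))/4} 9/(2*(k^2+9))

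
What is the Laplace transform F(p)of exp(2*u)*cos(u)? (p - 2)/((p - 2)^2 + 1)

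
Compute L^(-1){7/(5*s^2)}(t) 7*t/5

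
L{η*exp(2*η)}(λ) (λ - 2)^(-2)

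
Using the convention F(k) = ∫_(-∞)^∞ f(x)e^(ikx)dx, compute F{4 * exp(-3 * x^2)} 4 * sqrt(3) * sqrt(pi) * exp(-k^2/12)/3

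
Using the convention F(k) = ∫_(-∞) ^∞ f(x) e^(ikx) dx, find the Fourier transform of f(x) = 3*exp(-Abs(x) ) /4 3/(2*(k^2 + 1) ) 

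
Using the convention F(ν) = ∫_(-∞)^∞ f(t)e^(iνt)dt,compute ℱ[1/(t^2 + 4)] pi*exp(-2*Abs(ν))/2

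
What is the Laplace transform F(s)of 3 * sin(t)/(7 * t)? 3 * atan(1/s)/7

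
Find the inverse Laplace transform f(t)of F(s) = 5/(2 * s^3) 5 * t^2/4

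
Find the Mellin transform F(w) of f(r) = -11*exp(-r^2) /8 -11*gamma(w/2) /16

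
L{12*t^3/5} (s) 72/ (5*s^4)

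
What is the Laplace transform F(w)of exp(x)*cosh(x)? (w - 1)/(w*(w - 2))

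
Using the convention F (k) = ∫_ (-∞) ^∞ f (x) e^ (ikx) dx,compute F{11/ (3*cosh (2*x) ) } 11*pi/ (6*cosh (pi*k/4) ) 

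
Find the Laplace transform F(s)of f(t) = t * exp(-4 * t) (s+4)^(-2)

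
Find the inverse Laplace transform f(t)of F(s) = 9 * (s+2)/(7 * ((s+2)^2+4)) 9 * exp(-2 * t) * cos(2 * t)/7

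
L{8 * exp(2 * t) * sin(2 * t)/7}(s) 16/(7 * ((s - 2)^2 + 4))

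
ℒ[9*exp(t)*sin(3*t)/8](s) 27/(8*((s - 1)^2 + 9))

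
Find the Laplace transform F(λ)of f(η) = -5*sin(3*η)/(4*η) -5*atan(3/λ)/4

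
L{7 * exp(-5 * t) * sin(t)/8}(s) 7/(8 * ((s + 5)^2 + 1))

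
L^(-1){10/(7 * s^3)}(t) 5 * t^2/7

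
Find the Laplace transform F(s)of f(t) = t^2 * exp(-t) 2/(s+1)^3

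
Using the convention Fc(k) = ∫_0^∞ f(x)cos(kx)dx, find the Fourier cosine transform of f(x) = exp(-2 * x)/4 1/(2 * (k^2 + 4))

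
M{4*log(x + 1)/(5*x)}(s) -4*pi*csc(pi*s)/(5*s - 5)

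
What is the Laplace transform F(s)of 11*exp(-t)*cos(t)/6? 11*(s + 1)/(6*((s + 1)^2 + 1))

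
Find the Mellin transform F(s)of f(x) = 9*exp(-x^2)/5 9*gamma(s/2)/10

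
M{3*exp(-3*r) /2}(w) 3^(1 - w)*gamma(w) /2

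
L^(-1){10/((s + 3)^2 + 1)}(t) 10*exp(-3*t)*sin(t)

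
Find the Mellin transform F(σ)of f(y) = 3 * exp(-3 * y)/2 3^(1 - σ) * gamma(σ)/2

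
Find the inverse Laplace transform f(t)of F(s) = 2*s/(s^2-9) 2*cosh(3*t)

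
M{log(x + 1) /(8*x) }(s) -pi*csc(pi*s) /(8*s - 8) 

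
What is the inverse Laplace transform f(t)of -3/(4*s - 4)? -3*exp(t)/4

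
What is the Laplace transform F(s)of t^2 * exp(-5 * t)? 2/(s + 5)^3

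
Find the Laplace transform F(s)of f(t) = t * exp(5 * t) (s - 5)^(-2)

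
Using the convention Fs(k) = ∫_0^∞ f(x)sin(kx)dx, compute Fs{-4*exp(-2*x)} -4*k/(k^2 + 4)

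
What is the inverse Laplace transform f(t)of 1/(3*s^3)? t^2/6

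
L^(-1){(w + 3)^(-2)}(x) x*exp(-3*x)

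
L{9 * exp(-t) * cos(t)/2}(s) 9 * (s + 1)/(2 * ((s + 1)^2 + 1))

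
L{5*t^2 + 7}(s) 7/s + 10/s^3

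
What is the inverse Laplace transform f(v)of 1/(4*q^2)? v/4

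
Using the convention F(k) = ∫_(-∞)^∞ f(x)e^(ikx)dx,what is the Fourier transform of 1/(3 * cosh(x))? pi/(3 * cosh(pi * k/2))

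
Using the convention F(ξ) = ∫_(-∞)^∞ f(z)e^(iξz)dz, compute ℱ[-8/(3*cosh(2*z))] -4*pi/(3*cosh(pi*ξ/4))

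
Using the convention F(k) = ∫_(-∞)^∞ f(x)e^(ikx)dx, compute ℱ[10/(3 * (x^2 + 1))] 10 * pi * exp(-Abs(k))/3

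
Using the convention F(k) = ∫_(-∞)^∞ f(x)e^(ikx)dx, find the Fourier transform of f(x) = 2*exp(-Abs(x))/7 4/(7*(k^2 + 1))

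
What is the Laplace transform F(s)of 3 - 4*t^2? 3/s - 8/s^3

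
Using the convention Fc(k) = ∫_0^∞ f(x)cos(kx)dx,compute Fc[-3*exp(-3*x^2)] -sqrt(3)*sqrt(pi)*exp(-k^2/12)/2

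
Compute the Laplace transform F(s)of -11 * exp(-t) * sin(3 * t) -33/((s + 1)^2 + 9)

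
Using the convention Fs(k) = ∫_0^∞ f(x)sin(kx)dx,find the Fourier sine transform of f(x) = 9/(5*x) 9*pi/10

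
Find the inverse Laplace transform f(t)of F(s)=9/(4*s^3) 9*t^2/8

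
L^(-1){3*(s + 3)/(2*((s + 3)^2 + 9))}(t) 3*exp(-3*t)*cos(3*t)/2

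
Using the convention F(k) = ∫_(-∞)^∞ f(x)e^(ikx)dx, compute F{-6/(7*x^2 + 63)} -2*pi*exp(-3*Abs(k))/7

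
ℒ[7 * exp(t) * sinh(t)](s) 7/(s * (s - 2))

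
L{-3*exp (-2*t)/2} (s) -3/ (2*s + 4)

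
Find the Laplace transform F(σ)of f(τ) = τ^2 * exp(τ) 2/(σ - 1)^3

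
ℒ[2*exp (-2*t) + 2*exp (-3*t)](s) 2/ (s + 3) + 2/ (s + 2)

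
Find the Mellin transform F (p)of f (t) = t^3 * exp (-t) gamma (p+3)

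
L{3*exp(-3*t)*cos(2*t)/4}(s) 3*(s + 3)/(4*((s + 3)^2 + 4))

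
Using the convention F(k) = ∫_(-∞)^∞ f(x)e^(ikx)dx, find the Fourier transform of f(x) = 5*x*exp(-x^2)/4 5*I*sqrt(pi)*k*exp(-k^2/4)/8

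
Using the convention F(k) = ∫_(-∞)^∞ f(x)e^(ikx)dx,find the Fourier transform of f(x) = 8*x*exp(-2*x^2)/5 sqrt(2)*I*sqrt(pi)*k*exp(-k^2/8)/5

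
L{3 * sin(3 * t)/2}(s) 9/(2 * (s^2+9))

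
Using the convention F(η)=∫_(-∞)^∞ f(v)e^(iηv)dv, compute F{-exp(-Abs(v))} -2/(η^2 + 1)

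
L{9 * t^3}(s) 54/s^4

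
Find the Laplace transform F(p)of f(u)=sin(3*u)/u atan(3/p)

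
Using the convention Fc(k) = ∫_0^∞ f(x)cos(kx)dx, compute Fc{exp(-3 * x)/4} 3/(4 * (k^2 + 9))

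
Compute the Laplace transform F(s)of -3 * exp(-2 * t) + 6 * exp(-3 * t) 6/(s + 3) - 3/(s + 2)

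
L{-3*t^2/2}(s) -3/s^3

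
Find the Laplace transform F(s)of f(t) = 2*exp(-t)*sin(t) 2/((s + 1)^2 + 1)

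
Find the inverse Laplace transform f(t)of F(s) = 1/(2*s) 1/2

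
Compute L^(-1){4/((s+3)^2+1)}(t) 4 * exp(-3 * t) * sin(t)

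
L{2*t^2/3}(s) 4/(3*s^3)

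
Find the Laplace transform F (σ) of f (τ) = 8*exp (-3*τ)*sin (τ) 8/ ( (σ + 3) ^2 + 1) 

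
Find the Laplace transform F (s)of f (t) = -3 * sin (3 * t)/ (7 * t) -3 * atan (3/s)/7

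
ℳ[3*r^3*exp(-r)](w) 3*gamma(w + 3)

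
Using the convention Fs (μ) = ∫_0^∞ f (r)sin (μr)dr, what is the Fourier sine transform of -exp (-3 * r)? -μ/ (μ^2 + 9)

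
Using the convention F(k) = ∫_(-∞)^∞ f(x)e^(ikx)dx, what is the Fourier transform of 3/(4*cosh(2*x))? 3*pi/(8*cosh(pi*k/4))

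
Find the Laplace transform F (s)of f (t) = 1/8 1/ (8*s)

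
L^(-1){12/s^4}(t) 2 * t^3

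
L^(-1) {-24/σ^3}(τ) -12 * τ^2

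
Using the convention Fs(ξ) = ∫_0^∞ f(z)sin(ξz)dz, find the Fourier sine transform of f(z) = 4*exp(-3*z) 4*ξ/(ξ^2+9)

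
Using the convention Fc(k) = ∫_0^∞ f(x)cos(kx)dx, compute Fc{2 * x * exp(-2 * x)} 2 * (4 - k^2)/(k^2 + 4)^2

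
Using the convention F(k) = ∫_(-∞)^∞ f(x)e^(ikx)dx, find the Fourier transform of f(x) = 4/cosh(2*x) 2*pi/cosh(pi*k/4)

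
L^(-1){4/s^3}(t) 2*t^2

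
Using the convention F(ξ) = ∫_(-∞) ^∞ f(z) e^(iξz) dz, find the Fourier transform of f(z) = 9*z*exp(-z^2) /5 9*I*sqrt(pi)*ξ*exp(-ξ^2/4) /10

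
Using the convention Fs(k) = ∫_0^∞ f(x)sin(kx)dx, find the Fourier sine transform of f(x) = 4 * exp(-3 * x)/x 4 * atan(k/3)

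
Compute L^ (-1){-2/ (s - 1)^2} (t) -2*t*exp (t)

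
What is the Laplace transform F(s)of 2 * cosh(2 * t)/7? 2 * s/(7 * (s^2 - 4))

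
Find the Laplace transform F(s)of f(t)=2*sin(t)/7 2/(7*(s^2 + 1))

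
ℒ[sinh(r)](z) 1/(z^2 - 1)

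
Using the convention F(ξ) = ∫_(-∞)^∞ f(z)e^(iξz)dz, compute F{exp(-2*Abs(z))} 4/(ξ^2 + 4)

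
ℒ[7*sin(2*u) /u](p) 7*atan(2/p) 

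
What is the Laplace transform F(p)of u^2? 2/p^3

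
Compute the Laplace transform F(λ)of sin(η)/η atan(1/λ)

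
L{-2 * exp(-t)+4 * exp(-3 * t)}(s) 4/(s+3) - 2/(s+1)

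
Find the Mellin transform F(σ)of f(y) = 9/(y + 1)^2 -9*pi*(σ - 1)/sin(pi*σ)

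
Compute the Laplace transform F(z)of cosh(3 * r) z/(z^2 - 9)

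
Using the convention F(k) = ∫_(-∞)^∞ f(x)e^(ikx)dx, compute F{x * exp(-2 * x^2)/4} sqrt(2) * I * sqrt(pi) * k * exp(-k^2/8)/32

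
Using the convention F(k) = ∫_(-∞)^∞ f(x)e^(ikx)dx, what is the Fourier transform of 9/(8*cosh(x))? 9*pi/(8*cosh(pi*k/2))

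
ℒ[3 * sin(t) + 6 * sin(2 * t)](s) 12/(s^2 + 4) + 3/(s^2 + 1)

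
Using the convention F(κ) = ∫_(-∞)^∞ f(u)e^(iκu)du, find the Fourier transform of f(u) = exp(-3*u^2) sqrt(3)*sqrt(pi)*exp(-κ^2/12)/3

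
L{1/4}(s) 1/(4 * s)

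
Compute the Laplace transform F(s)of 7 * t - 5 7/s^2 - 5/s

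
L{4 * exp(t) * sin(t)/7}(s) 4/(7 * ((s - 1)^2 + 1))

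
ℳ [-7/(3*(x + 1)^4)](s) 7*pi*(s - 3)*(s - 2)*(s - 1)/(18*sin(pi*s))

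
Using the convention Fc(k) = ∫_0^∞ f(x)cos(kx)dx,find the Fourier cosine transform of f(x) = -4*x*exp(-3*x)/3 4*(k^2 - 9)/(3*(k^2 + 9)^2)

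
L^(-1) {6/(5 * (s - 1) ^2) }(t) 6 * t * exp(t) /5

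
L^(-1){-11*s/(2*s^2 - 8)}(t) -11*cosh(2*t)/2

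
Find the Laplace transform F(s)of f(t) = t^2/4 1/(2 * s^3)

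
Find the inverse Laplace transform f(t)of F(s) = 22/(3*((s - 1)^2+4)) 11*exp(t)*sin(2*t)/3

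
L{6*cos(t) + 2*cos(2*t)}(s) 6*s/(s^2 + 1) + 2*s/(s^2 + 4)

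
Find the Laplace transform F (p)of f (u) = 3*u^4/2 36/p^5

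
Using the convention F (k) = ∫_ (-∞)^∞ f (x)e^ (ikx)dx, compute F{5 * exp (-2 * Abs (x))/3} 20/ (3 * (k^2 + 4))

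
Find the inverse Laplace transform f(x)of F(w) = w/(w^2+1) cos(x)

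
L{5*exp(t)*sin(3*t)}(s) 15/((s - 1)^2+9)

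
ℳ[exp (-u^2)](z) gamma (z/2)/2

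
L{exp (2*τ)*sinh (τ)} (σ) 1/ ( (σ - 2)^2-1)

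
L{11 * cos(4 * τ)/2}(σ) 11 * σ/(2 * (σ^2 + 16))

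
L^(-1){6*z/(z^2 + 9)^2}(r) r*sin(3*r)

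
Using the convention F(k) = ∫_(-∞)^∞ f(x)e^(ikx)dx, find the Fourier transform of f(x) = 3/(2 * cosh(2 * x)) 3 * pi/(4 * cosh(pi * k/4))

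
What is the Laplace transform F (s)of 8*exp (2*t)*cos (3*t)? 8*(s - 2)/ ( (s - 2)^2+9)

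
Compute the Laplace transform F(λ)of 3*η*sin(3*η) 18*λ/(λ^2 + 9)^2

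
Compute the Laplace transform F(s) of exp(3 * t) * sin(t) 1/((s - 3) ^2 + 1) 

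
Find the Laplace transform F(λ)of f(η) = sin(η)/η atan(1/λ)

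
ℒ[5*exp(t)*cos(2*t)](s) 5*(s - 1)/((s - 1)^2+4)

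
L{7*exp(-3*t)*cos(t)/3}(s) 7*(s + 3)/(3*((s + 3)^2 + 1))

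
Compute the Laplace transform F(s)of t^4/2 12/s^5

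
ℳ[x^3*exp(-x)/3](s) gamma(s + 3)/3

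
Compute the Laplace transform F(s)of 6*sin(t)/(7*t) 6*atan(1/s)/7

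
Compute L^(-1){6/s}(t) 6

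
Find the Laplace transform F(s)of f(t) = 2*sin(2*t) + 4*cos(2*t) 4*s/(s^2 + 4) + 4/(s^2 + 4)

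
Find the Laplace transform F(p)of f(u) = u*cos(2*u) (p^2 - 4)/(p^2 + 4)^2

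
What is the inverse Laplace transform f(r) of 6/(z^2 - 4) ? 3 * sinh(2 * r) 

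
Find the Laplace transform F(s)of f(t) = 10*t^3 60/s^4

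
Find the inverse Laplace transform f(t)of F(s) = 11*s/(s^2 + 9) 11*cos(3*t)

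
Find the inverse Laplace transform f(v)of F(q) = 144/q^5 6*v^4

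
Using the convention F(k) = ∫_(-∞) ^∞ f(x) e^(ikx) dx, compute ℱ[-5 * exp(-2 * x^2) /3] -5 * sqrt(2) * sqrt(pi) * exp(-k^2/8) /6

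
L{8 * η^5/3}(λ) 320/λ^6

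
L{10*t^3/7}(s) 60/(7*s^4)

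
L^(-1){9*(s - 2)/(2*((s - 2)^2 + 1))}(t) 9*exp(2*t)*cos(t)/2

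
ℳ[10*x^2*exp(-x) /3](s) 10*gamma(s + 2) /3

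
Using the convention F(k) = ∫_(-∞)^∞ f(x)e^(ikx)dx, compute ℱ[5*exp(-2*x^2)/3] 5*sqrt(2)*sqrt(pi)*exp(-k^2/8)/6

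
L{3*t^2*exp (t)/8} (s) 3/ (4*(s - 1)^3)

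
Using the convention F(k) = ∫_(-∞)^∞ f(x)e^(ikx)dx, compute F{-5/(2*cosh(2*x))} -5*pi/(4*cosh(pi*k/4))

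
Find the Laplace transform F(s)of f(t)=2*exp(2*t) 2/(s - 2)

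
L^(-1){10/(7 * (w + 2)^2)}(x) 10 * x * exp(-2 * x)/7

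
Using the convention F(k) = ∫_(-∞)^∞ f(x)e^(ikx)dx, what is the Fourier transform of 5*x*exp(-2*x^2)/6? 5*sqrt(2)*I*sqrt(pi)*k*exp(-k^2/8)/48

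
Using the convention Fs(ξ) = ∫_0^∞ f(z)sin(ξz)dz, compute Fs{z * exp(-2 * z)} 4 * ξ/(ξ^2 + 4)^2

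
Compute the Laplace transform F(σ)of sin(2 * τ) 2/(σ^2 + 4)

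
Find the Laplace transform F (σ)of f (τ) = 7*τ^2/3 14/ (3*σ^3)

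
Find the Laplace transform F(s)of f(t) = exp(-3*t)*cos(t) (s + 3)/((s + 3)^2 + 1)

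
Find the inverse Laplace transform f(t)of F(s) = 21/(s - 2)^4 7*t^3*exp(2*t)/2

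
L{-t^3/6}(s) -1/s^4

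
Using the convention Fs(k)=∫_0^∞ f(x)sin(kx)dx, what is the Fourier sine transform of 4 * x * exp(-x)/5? 8 * k/(5 * (k^2 + 1)^2)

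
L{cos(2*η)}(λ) λ/(λ^2 + 4)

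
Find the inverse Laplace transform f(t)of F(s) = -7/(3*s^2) -7*t/3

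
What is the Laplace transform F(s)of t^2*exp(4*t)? 2/(s - 4)^3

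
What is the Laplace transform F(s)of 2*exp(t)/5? 2/(5*(s - 1))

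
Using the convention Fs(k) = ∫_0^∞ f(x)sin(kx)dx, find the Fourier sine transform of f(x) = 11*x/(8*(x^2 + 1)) 11*pi*exp(-k)/16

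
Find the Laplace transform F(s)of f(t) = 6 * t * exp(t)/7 6/(7 * (s - 1)^2)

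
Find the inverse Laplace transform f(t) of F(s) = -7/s -7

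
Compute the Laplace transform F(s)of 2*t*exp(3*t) 2/(s - 3)^2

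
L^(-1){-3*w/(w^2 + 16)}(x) -3*cos(4*x)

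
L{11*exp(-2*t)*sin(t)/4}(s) 11/(4*((s + 2)^2 + 1))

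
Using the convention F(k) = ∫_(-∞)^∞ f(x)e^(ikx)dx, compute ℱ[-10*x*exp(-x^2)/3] -5*I*sqrt(pi)*k*exp(-k^2/4)/3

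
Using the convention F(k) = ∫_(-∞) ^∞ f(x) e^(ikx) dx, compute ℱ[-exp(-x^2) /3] -sqrt(pi) * exp(-k^2/4) /3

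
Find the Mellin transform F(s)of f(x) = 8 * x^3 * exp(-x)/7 8 * gamma(s + 3)/7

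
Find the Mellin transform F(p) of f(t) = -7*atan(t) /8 7*pi*sec(pi*p/2) /(16*p) 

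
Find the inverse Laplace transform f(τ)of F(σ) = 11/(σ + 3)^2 11*τ*exp(-3*τ)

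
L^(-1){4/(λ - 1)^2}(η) 4*η*exp(η)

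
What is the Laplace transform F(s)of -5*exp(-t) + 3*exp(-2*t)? 3/(s + 2) - 5/(s + 1)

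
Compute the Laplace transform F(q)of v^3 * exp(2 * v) 6/(q - 2)^4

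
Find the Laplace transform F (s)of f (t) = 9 9/s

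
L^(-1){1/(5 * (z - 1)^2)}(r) r * exp(r)/5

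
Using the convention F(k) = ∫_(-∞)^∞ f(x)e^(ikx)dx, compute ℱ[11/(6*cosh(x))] 11*pi/(6*cosh(pi*k/2))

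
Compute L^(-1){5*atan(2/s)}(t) 5*sin(2*t)/t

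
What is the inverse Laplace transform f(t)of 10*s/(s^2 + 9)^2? 5*t*sin(3*t)/3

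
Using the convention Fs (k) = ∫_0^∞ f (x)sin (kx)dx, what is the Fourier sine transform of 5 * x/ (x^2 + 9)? 5 * pi * exp (-3 * k)/2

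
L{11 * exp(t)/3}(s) 11/(3 * (s - 1))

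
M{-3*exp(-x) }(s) -3*gamma(s) 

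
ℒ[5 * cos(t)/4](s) 5 * s/(4 * (s^2 + 1))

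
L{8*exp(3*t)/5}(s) 8/(5*(s - 3))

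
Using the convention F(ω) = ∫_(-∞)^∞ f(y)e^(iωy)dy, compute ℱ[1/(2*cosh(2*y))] pi/(4*cosh(pi*ω/4))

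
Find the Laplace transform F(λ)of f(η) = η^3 6/λ^4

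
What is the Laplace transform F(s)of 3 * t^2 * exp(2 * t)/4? 3/(2 * (s - 2)^3)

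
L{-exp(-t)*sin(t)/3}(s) -1/(3*(s+1)^2+3)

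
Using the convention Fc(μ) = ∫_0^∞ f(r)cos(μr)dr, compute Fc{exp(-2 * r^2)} sqrt(2) * sqrt(pi) * exp(-μ^2/8)/4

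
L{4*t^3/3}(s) 8/s^4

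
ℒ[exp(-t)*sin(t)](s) 1/((s + 1)^2 + 1)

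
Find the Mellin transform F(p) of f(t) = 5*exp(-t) 5*gamma(p) 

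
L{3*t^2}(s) 6/s^3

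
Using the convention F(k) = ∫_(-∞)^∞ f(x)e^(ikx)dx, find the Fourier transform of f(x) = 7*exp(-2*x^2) 7*sqrt(2)*sqrt(pi)*exp(-k^2/8)/2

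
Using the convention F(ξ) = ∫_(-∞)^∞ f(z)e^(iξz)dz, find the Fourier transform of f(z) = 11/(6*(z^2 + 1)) 11*pi*exp(-Abs(ξ))/6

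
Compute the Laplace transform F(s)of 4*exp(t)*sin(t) 4/((s - 1)^2+1)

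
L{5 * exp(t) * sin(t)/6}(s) 5/(6 * ((s - 1)^2 + 1))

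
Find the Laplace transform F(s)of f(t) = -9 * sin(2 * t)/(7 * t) -9 * atan(2/s)/7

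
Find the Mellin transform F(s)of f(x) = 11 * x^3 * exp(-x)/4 11 * gamma(s + 3)/4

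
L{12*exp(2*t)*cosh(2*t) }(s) 12*(s - 2) /(s*(s - 4) ) 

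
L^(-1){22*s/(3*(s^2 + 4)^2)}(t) 11*t*sin(2*t)/6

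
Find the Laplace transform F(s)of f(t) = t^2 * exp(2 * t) 2/(s - 2)^3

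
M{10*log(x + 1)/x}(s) -10*pi*csc(pi*s)/(s - 1)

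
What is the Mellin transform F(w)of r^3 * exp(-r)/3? gamma(w + 3)/3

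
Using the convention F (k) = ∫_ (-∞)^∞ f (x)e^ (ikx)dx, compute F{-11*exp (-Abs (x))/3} -22/ (3*k^2 + 3)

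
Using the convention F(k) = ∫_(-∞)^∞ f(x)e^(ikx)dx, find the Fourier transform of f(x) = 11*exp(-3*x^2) 11*sqrt(3)*sqrt(pi)*exp(-k^2/12)/3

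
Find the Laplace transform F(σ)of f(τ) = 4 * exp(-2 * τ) 4/(σ + 2)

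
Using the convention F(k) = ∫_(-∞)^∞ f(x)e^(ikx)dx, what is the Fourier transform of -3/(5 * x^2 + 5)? -3 * pi * exp(-Abs(k))/5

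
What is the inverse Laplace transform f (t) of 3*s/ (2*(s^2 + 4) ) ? 3*cos (2*t) /2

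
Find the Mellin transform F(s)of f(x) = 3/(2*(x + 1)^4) gamma(s)*gamma(4 - s)/4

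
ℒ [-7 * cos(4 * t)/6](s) -7 * s/(6 * s^2+96)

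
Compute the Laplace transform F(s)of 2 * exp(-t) 2/(s + 1)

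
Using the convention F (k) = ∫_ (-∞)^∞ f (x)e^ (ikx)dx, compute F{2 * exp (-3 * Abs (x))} 12/ (k^2 + 9)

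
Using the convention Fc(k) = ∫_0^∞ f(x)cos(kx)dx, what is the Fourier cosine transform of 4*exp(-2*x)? 8/(k^2 + 4)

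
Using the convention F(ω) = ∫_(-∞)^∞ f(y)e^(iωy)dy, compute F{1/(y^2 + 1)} pi*exp(-Abs(ω))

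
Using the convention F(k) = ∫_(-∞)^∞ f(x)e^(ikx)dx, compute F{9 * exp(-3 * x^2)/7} 3 * sqrt(3) * sqrt(pi) * exp(-k^2/12)/7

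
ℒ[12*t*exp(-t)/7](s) 12/(7*(s + 1)^2)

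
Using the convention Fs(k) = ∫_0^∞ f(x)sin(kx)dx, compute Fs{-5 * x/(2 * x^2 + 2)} -5 * pi * exp(-k)/4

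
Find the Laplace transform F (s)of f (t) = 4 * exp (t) 4/ (s - 1)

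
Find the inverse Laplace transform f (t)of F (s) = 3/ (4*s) 3/4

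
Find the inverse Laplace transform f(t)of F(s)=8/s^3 4 * t^2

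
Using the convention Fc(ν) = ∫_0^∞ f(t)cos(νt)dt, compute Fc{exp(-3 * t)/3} 1/(ν^2 + 9)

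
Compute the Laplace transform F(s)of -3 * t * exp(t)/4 -3/(4 * (s - 1)^2)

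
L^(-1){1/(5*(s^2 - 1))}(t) sinh(t)/5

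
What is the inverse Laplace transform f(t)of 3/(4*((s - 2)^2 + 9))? exp(2*t)*sin(3*t)/4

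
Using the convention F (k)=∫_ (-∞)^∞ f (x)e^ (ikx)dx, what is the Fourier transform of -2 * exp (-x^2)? -2 * sqrt (pi) * exp (-k^2/4)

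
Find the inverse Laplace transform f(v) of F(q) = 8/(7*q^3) 4*v^2/7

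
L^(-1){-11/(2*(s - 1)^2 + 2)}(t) -11*exp(t)*sin(t)/2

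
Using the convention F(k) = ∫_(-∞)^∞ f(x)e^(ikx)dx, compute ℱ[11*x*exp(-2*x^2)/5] 11*sqrt(2)*I*sqrt(pi)*k*exp(-k^2/8)/40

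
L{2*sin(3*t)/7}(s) 6/(7*(s^2 + 9))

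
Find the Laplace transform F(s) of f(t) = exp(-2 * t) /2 1/(2 * (s + 2) ) 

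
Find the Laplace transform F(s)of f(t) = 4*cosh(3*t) 4*s/(s^2 - 9)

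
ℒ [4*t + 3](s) 3/s + 4/s^2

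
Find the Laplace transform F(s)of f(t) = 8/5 8/(5*s)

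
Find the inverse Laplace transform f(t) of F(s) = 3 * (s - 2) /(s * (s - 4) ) 3 * exp(2 * t) * cosh(2 * t) 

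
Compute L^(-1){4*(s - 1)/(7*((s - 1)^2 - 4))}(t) 4*exp(t)*cosh(2*t)/7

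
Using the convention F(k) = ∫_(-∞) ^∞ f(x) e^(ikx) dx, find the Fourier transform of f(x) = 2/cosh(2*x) pi/cosh(pi*k/4) 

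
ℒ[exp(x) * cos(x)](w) (w - 1)/((w - 1)^2 + 1)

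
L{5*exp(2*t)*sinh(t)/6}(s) 5/(6*((s - 2)^2 - 1))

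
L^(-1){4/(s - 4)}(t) 4 * exp(4 * t)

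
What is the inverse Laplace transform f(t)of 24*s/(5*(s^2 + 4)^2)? 6*t*sin(2*t)/5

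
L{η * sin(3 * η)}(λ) 6 * λ/(λ^2 + 9)^2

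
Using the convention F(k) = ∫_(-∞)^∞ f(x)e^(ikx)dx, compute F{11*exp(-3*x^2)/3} 11*sqrt(3)*sqrt(pi)*exp(-k^2/12)/9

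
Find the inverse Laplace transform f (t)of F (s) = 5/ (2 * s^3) 5 * t^2/4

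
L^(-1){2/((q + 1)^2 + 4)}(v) exp(-v) * sin(2 * v)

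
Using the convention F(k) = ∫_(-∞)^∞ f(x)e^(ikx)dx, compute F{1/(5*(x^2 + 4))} pi*exp(-2*Abs(k))/10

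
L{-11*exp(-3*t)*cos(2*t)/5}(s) 11*(-s - 3)/(5*((s + 3)^2 + 4))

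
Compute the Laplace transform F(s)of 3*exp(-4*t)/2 3/(2*(s + 4))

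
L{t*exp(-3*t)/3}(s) 1/(3*(s+3)^2)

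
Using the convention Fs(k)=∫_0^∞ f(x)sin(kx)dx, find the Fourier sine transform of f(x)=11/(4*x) 11*pi/8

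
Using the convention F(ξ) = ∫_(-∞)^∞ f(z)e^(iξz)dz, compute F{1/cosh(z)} pi/cosh(pi*ξ/2)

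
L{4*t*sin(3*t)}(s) 24*s/(s^2 + 9)^2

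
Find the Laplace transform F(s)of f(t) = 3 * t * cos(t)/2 3 * (s^2 - 1)/(2 * (s^2 + 1)^2)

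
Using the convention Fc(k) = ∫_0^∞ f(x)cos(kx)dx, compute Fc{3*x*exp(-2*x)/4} 3*(4 - k^2)/(4*(k^2 + 4)^2)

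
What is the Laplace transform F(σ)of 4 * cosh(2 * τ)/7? 4 * σ/(7 * (σ^2 - 4))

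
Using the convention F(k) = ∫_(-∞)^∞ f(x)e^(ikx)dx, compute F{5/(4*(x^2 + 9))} 5*pi*exp(-3*Abs(k))/12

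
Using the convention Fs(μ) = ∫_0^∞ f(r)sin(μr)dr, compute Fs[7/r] 7 * pi/2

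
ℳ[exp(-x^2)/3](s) gamma(s/2)/6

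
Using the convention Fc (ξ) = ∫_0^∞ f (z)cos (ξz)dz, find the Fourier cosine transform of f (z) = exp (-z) 1/ (ξ^2 + 1)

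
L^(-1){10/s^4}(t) 5 * t^3/3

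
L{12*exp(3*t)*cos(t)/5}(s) 12*(s - 3)/(5*((s - 3)^2 + 1))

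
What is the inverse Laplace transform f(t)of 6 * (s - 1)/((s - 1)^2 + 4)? 6 * exp(t) * cos(2 * t)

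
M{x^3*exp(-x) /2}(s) gamma(s + 3) /2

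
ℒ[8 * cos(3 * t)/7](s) 8 * s/(7 * (s^2 + 9))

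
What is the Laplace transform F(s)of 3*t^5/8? 45/s^6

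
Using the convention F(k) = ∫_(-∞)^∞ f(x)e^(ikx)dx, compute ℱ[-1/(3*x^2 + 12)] -pi*exp(-2*Abs(k))/6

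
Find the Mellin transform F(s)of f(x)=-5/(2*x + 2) -5*pi*csc(pi*s)/2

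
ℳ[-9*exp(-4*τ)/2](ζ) -9*gamma(ζ)/(2*2^(2*ζ))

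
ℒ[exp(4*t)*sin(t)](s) 1/((s - 4)^2+1)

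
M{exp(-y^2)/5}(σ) gamma(σ/2)/10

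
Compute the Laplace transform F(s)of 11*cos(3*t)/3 11*s/(3*(s^2+9))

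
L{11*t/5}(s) 11/(5*s^2)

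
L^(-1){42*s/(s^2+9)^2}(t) 7*t*sin(3*t)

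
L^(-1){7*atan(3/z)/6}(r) 7*sin(3*r)/(6*r)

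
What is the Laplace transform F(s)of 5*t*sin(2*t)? 20*s/(s^2+4)^2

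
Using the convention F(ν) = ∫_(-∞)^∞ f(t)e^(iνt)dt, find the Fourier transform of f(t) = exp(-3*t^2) sqrt(3)*sqrt(pi)*exp(-ν^2/12)/3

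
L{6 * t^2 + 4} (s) 12/s^3 + 4/s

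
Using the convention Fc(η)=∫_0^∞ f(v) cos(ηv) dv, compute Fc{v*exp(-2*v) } (4 - η^2) /(η^2 + 4) ^2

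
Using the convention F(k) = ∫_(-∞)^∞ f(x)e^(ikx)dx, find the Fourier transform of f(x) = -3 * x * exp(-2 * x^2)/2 -3 * sqrt(2) * I * sqrt(pi) * k * exp(-k^2/8)/16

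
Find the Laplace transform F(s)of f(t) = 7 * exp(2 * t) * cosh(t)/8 7 * (s - 2)/(8 * ((s - 2)^2 - 1))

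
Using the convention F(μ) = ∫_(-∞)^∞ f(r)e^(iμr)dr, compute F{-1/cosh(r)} -pi/cosh(pi*μ/2)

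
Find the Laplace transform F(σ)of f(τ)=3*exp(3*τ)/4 3/(4*(σ - 3))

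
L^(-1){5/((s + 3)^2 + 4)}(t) 5*exp(-3*t)*sin(2*t)/2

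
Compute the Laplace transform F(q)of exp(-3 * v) 1/(q + 3)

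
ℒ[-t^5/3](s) -40/s^6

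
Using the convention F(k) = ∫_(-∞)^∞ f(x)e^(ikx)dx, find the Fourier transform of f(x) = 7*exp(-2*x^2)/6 7*sqrt(2)*sqrt(pi)*exp(-k^2/8)/12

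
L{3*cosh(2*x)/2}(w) 3*w/(2*(w^2-4))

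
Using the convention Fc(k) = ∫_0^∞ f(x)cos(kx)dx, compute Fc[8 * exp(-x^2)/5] 4 * sqrt(pi) * exp(-k^2/4)/5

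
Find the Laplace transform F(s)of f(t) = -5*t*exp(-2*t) -5/(s + 2)^2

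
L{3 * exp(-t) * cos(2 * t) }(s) 3 * (s + 1) /((s + 1) ^2 + 4) 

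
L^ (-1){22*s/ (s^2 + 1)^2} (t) 11*t*sin (t)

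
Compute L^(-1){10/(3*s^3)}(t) 5*t^2/3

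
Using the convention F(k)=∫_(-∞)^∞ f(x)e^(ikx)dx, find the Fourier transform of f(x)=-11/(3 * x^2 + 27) -11 * pi * exp(-3 * Abs(k))/9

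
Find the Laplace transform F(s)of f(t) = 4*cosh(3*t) 4*s/(s^2 - 9)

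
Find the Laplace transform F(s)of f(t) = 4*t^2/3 8/(3*s^3)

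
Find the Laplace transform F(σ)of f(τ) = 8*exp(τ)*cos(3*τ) 8*(σ - 1)/((σ - 1)^2 + 9)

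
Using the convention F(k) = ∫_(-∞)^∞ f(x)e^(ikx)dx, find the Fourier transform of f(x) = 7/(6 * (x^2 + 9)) 7 * pi * exp(-3 * Abs(k))/18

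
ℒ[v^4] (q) 24/q^5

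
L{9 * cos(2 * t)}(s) 9 * s/(s^2 + 4)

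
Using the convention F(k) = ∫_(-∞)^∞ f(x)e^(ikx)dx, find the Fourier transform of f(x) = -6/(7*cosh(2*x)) -3*pi/(7*cosh(pi*k/4))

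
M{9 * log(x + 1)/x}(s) -9 * pi * csc(pi * s)/(s - 1)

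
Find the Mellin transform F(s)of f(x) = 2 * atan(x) -pi * sec(pi * s/2)/s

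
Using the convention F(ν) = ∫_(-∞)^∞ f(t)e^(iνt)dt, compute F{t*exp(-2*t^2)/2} sqrt(2)*I*sqrt(pi)*ν*exp(-ν^2/8)/16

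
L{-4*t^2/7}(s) -8/(7*s^3)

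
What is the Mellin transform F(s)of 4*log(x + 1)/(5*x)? -4*pi*csc(pi*s)/(5*s - 5)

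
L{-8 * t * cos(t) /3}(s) 8 * (1 - s^2) /(3 * (s^2 + 1) ^2) 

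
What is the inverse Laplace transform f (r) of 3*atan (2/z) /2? 3*sin (2*r) / (2*r) 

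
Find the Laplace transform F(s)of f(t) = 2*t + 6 6/s + 2/s^2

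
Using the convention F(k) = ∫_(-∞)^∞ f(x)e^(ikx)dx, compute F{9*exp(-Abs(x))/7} 18/(7*(k^2+1))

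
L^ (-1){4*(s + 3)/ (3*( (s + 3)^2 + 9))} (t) 4*exp (-3*t)*cos (3*t)/3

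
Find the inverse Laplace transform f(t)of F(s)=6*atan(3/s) 6*sin(3*t)/t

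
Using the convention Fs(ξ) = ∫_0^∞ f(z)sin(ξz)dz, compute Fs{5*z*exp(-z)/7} 10*ξ/(7*(ξ^2 + 1)^2)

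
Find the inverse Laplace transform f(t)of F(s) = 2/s 2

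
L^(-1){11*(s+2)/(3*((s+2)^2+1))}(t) 11*exp(-2*t)*cos(t)/3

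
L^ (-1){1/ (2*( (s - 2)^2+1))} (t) exp (2*t)*sin (t)/2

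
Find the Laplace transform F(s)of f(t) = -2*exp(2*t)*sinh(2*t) -4/(s*(s - 4))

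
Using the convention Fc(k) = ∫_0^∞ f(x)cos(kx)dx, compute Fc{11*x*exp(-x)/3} 11*(1 - k^2)/(3*(k^2 + 1)^2)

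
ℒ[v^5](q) 120/q^6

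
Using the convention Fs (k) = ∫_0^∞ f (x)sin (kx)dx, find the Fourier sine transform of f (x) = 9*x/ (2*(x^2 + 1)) 9*pi*exp (-k)/4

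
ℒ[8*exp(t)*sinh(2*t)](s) 16/((s - 1)^2 - 4)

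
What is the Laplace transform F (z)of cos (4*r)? z/ (z^2 + 16)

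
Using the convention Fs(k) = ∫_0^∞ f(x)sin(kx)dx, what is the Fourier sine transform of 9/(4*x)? 9*pi/8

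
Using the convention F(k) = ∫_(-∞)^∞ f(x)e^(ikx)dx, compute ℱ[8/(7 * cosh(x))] 8 * pi/(7 * cosh(pi * k/2))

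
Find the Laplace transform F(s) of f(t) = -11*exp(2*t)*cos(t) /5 11*(2 - s) /(5*((s - 2) ^2+1) ) 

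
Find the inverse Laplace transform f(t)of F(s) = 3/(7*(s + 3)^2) 3*t*exp(-3*t)/7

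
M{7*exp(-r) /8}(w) 7*gamma(w) /8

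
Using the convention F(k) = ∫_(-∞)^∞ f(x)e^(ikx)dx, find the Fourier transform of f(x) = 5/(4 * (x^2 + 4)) 5 * pi * exp(-2 * Abs(k))/8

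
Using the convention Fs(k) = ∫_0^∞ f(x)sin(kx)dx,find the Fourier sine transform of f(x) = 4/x 2 * pi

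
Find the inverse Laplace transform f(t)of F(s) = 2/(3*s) 2/3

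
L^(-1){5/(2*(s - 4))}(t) 5*exp(4*t)/2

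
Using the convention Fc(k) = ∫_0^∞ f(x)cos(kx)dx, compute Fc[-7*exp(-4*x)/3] -28/(3*k^2+48)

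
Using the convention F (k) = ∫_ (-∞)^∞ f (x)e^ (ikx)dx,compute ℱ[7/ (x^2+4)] 7 * pi * exp (-2 * Abs (k))/2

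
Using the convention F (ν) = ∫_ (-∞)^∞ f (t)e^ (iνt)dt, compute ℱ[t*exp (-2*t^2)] sqrt (2)*I*sqrt (pi)*ν*exp (-ν^2/8)/8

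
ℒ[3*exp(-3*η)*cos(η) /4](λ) 3*(λ + 3) /(4*((λ + 3) ^2 + 1) ) 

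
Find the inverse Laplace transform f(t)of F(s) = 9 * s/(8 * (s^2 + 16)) 9 * cos(4 * t)/8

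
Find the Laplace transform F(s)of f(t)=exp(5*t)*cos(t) (s - 5)/((s - 5)^2 + 1)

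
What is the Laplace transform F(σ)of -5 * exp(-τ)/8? -5/(8 * σ+8)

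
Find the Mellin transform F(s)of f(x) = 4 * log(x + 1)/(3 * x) -4 * pi * csc(pi * s)/(3 * s - 3)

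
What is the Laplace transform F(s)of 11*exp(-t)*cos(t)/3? 11*(s+1)/(3*((s+1)^2+1))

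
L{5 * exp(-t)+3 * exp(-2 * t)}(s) 3/(s+2)+5/(s+1)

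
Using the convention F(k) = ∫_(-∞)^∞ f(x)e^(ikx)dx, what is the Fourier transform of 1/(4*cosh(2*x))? pi/(8*cosh(pi*k/4))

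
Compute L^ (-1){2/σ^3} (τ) τ^2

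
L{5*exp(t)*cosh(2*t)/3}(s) 5*(s - 1)/(3*((s - 1)^2-4))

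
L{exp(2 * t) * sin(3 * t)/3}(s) 1/((s - 2)^2+9)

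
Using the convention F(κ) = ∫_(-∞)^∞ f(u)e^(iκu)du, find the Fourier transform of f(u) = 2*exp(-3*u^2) 2*sqrt(3)*sqrt(pi)*exp(-κ^2/12)/3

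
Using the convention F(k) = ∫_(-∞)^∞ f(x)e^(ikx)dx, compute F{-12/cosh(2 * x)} -6 * pi/cosh(pi * k/4)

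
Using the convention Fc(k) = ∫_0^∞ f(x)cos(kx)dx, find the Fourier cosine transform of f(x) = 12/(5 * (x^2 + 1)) 6 * pi * exp(-k)/5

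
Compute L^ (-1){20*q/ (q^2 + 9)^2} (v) 10*v*sin (3*v)/3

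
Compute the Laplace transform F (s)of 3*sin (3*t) 9/ (s^2+9)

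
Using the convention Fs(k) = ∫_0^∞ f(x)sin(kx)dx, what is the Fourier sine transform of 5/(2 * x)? 5 * pi/4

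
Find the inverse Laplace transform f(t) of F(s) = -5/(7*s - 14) -5*exp(2*t) /7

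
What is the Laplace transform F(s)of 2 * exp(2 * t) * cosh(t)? 2 * (s - 2)/((s - 2)^2 - 1)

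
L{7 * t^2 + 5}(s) 14/s^3 + 5/s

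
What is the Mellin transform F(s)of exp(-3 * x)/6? gamma(s)/(6 * 3^s)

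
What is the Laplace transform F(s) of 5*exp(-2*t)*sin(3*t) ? 15/((s + 2) ^2 + 9) 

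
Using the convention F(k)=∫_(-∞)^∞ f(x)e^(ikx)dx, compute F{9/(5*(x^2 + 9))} 3*pi*exp(-3*Abs(k))/5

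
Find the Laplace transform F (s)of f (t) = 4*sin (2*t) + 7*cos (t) 7*s/ (s^2 + 1) + 8/ (s^2 + 4)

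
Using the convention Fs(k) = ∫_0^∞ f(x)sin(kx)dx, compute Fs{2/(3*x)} pi/3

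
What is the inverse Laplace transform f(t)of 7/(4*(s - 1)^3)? 7*t^2*exp(t)/8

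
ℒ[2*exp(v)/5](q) 2/(5*(q - 1))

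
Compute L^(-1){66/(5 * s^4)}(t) 11 * t^3/5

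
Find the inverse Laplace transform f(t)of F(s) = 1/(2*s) 1/2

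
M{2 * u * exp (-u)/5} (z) 2 * gamma (z + 1)/5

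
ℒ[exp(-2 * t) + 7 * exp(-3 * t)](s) 7/(s + 3) + 1/(s + 2)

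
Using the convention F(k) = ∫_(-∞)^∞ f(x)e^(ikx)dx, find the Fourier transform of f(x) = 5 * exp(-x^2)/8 5 * sqrt(pi) * exp(-k^2/4)/8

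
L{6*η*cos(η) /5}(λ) 6*(λ^2 - 1) /(5*(λ^2+1) ^2) 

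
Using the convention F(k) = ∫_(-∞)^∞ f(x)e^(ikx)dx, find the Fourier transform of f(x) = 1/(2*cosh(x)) pi/(2*cosh(pi*k/2))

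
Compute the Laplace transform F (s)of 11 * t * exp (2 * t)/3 11/ (3 * (s - 2)^2)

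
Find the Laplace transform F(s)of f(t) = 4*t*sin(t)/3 8*s/(3*(s^2 + 1)^2)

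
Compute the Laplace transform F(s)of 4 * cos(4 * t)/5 4 * s/(5 * (s^2 + 16))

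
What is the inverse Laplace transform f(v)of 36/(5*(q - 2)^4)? 6*v^3*exp(2*v)/5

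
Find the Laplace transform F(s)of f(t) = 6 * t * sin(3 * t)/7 36 * s/(7 * (s^2+9)^2)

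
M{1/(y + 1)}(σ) pi*csc(pi*σ)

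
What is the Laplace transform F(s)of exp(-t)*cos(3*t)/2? (s + 1)/(2*((s + 1)^2 + 9))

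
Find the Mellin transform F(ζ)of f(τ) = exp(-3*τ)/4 gamma(ζ)/(4*3^ζ)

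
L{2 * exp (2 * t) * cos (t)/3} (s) 2 * (s - 2)/ (3 * ( (s - 2)^2 + 1))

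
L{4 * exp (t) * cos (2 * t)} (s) 4 * (s - 1)/ ( (s - 1)^2 + 4)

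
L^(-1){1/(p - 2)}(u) exp(2 * u)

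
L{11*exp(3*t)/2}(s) 11/(2*(s - 3))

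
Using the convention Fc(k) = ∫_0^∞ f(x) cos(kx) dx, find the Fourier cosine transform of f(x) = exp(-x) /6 1/(6*(k^2 + 1) ) 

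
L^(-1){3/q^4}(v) v^3/2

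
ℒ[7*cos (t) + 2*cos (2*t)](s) 7*s/ (s^2 + 1) + 2*s/ (s^2 + 4) 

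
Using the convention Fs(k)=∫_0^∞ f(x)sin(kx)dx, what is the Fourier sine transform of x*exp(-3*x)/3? 2*k/(k^2 + 9)^2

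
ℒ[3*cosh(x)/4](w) 3*w/(4*(w^2 - 1))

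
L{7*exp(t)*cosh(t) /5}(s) 7*(s - 1) /(5*s*(s - 2) ) 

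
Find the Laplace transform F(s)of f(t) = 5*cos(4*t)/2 5*s/(2*(s^2 + 16))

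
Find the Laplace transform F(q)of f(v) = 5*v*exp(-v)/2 5/(2*(q + 1)^2)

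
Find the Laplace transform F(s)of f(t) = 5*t 5/s^2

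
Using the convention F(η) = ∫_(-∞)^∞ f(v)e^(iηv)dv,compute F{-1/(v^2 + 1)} -pi*exp(-Abs(η))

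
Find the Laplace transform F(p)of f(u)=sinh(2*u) 2/(p^2 - 4)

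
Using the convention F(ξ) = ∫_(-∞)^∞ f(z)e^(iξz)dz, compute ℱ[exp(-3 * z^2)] sqrt(3) * sqrt(pi) * exp(-ξ^2/12)/3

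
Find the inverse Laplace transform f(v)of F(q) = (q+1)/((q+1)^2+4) exp(-v)*cos(2*v)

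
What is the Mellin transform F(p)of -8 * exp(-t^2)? -4 * gamma(p/2)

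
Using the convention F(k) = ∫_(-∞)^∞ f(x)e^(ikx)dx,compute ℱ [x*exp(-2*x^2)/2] sqrt(2)*I*sqrt(pi)*k*exp(-k^2/8)/16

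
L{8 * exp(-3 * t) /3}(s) 8/(3 * (s + 3) ) 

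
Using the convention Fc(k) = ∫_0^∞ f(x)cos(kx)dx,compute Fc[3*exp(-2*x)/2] 3/(k^2 + 4)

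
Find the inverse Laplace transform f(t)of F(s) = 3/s 3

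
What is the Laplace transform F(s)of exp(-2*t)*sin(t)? 1/((s + 2)^2 + 1)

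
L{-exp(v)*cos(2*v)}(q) (1 - q)/((q - 1)^2+4)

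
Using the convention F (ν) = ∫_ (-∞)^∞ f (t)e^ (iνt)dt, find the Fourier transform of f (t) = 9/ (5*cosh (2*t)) 9*pi/ (10*cosh (pi*ν/4))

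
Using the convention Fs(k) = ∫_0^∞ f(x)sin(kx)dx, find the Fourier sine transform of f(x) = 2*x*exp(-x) 4*k/(k^2 + 1)^2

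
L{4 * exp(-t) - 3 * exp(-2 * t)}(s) 4/(s + 1) - 3/(s + 2)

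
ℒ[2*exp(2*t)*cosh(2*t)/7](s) 2*(s - 2)/(7*s*(s - 4))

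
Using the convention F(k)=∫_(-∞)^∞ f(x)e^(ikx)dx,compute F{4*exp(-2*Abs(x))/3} 16/(3*(k^2+4))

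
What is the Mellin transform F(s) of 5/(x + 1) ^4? 5 * gamma(s) * gamma(4 - s) /6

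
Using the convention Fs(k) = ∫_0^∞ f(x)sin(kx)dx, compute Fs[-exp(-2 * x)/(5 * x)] -atan(k/2)/5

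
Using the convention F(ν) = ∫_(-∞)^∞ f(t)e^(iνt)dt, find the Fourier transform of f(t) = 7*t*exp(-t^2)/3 7*I*sqrt(pi)*ν*exp(-ν^2/4)/6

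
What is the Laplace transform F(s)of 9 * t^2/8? 9/(4 * s^3)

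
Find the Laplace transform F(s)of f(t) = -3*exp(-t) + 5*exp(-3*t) 5/(s + 3) - 3/(s + 1)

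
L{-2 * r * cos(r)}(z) 2 * (1 - z^2)/(z^2 + 1)^2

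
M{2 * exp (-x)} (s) 2 * gamma (s)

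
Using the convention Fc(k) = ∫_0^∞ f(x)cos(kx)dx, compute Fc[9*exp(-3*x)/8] 27/(8*(k^2 + 9))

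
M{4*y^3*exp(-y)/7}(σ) 4*gamma(σ + 3)/7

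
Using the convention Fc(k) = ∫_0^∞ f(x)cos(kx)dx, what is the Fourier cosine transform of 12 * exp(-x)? 12/(k^2+1)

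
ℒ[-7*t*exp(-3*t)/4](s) -7/(4*(s + 3)^2)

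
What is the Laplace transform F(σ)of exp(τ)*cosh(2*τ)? (σ - 1)/((σ - 1)^2 - 4)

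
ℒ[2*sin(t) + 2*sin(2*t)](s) 4/(s^2 + 4) + 2/(s^2 + 1)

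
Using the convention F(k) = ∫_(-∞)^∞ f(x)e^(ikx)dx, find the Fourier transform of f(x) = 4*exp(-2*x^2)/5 2*sqrt(2)*sqrt(pi)*exp(-k^2/8)/5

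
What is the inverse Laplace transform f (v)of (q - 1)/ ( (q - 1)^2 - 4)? exp (v)*cosh (2*v)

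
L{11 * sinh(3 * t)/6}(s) 11/(2 * (s^2 - 9))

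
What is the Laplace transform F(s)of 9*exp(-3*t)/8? 9/(8*(s + 3))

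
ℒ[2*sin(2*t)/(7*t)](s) 2*atan(2/s)/7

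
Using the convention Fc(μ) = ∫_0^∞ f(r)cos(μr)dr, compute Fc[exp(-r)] 1/(μ^2 + 1)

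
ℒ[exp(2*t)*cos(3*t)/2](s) (s - 2)/(2*((s - 2)^2 + 9))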